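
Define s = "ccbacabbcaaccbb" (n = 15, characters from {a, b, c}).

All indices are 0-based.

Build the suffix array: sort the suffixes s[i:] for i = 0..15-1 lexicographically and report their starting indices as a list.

rank | idx | suffix
   0 |   9 | aaccbb
   1 |   5 | abbcaaccbb
   2 |   3 | acabbcaaccbb
   3 |  10 | accbb
   4 |  14 | b
   5 |   2 | bacabbcaaccbb
   6 |  13 | bb
   7 |   6 | bbcaaccbb
   8 |   7 | bcaaccbb
   9 |   8 | caaccbb
  10 |   4 | cabbcaaccbb
  11 |   1 | cbacabbcaaccbb
  12 |  12 | cbb
  13 |   0 | ccbacabbcaaccbb
  14 |  11 | ccbb

[9, 5, 3, 10, 14, 2, 13, 6, 7, 8, 4, 1, 12, 0, 11]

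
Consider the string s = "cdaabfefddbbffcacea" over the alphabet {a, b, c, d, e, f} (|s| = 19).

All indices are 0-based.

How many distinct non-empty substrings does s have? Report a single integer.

rank→(start, suffix):
  0 → (18, 'a')
  1 → (2, 'aabfefddbbffcacea')
  2 → (3, 'abfefddbbffcacea')
  3 → (15, 'acea')
  4 → (10, 'bbffcacea')
  5 → (4, 'bfefddbbffcacea')
  6 → (11, 'bffcacea')
  7 → (14, 'cacea')
  8 → (0, 'cdaabfefddbbffcacea')
  9 → (16, 'cea')
  10 → (1, 'daabfefddbbffcacea')
  11 → (9, 'dbbffcacea')
  12 → (8, 'ddbbffcacea')
  13 → (17, 'ea')
  14 → (6, 'efddbbffcacea')
  15 → (13, 'fcacea')
  16 → (7, 'fddbbffcacea')
  17 → (5, 'fefddbbffcacea')
  18 → (12, 'ffcacea')

SA = [18, 2, 3, 15, 10, 4, 11, 14, 0, 16, 1, 9, 8, 17, 6, 13, 7, 5, 12]
[i] adj suffixes → lcp
  [1] 18/2 → 1 ('a')
  [2] 2/3 → 1 ('a')
  [3] 3/15 → 1 ('a')
  [4] 15/10 → 0 ('')
  [5] 10/4 → 1 ('b')
  [6] 4/11 → 2 ('bf')
  [7] 11/14 → 0 ('')
  [8] 14/0 → 1 ('c')
  [9] 0/16 → 1 ('c')
  [10] 16/1 → 0 ('')
  [11] 1/9 → 1 ('d')
  [12] 9/8 → 1 ('d')
  [13] 8/17 → 0 ('')
  [14] 17/6 → 1 ('e')
  [15] 6/13 → 0 ('')
  [16] 13/7 → 1 ('f')
  [17] 7/5 → 1 ('f')
  [18] 5/12 → 1 ('f')

n(n+1)/2 = 19·20/2 = 190
Σ LCP = 0 + 1 + 1 + 1 + 0 + 1 + 2 + 0 + 1 + 1 + 0 + 1 + 1 + 0 + 1 + 0 + 1 + 1 + 1 = 14
distinct = 190 − 14 = 176

176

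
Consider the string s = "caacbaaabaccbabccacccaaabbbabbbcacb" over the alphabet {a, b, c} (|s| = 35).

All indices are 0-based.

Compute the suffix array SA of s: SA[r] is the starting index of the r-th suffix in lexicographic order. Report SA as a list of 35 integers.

sorted suffixes:
  #0 SA[0]=5  'aaabaccbabccacccaaabbbabbbcacb'
  #1 SA[1]=21  'aaabbbabbbcacb'
  #2 SA[2]=6  'aabaccbabccacccaaabbbabbbcacb'
  #3 SA[3]=22  'aabbbabbbcacb'
  #4 SA[4]=1  'aacbaaabaccbabccacccaaabbbabbbcacb'
  #5 SA[5]=7  'abaccbabccacccaaabbbabbbcacb'
  #6 SA[6]=23  'abbbabbbcacb'
  #7 SA[7]=27  'abbbcacb'
  #8 SA[8]=13  'abccacccaaabbbabbbcacb'
  #9 SA[9]=32  'acb'
  #10 SA[10]=2  'acbaaabaccbabccacccaaabbbabbbcacb'
  #11 SA[11]=9  'accbabccacccaaabbbabbbcacb'
  #12 SA[12]=17  'acccaaabbbabbbcacb'
  #13 SA[13]=34  'b'
  #14 SA[14]=4  'baaabaccbabccacccaaabbbabbbcacb'
  #15 SA[15]=26  'babbbcacb'
  #16 SA[16]=12  'babccacccaaabbbabbbcacb'
  #17 SA[17]=8  'baccbabccacccaaabbbabbbcacb'
  #18 SA[18]=25  'bbabbbcacb'
  #19 SA[19]=24  'bbbabbbcacb'
  #20 SA[20]=28  'bbbcacb'
  #21 SA[21]=29  'bbcacb'
  #22 SA[22]=30  'bcacb'
  #23 SA[23]=14  'bccacccaaabbbabbbcacb'
  #24 SA[24]=20  'caaabbbabbbcacb'
  #25 SA[25]=0  'caacbaaabaccbabccacccaaabbbabbbcacb'
  #26 SA[26]=31  'cacb'
  #27 SA[27]=16  'cacccaaabbbabbbcacb'
  #28 SA[28]=33  'cb'
  #29 SA[29]=3  'cbaaabaccbabccacccaaabbbabbbcacb'
  #30 SA[30]=11  'cbabccacccaaabbbabbbcacb'
  #31 SA[31]=19  'ccaaabbbabbbcacb'
  #32 SA[32]=15  'ccacccaaabbbabbbcacb'
  #33 SA[33]=10  'ccbabccacccaaabbbabbbcacb'
  #34 SA[34]=18  'cccaaabbbabbbcacb'

[5, 21, 6, 22, 1, 7, 23, 27, 13, 32, 2, 9, 17, 34, 4, 26, 12, 8, 25, 24, 28, 29, 30, 14, 20, 0, 31, 16, 33, 3, 11, 19, 15, 10, 18]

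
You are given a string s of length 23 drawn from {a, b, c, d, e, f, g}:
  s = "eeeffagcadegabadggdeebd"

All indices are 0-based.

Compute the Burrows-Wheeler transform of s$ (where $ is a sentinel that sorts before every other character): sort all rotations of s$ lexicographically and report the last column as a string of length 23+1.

rank  rotation                  last
    0  $eeeffagcadegabadggdeebd  d
    1  abadggdeebd$eeeffagcadeg  g
    2  adegabadggdeebd$eeeffagc  c
    3  adggdeebd$eeeffagcadegab  b
    4  agcadegabadggdeebd$eeeff  f
    5  badggdeebd$eeeffagcadega  a
    6  bd$eeeffagcadegabadggdee  e
    7  cadegabadggdeebd$eeeffag  g
    8  d$eeeffagcadegabadggdeeb  b
    9  deebd$eeeffagcadegabadgg  g
   10  degabadggdeebd$eeeffagca  a
   11  dggdeebd$eeeffagcadegaba  a
   12  ebd$eeeffagcadegabadggde  e
   13  eebd$eeeffagcadegabadggd  d
   14  eeeffagcadegabadggdeebd$  $
   15  eeffagcadegabadggdeebd$e  e
   16  effagcadegabadggdeebd$ee  e
   17  egabadggdeebd$eeeffagcad  d
   18  fagcadegabadggdeebd$eeef  f
   19  ffagcadegabadggdeebd$eee  e
   20  gabadggdeebd$eeeffagcade  e
   21  gcadegabadggdeebd$eeeffa  a
   22  gdeebd$eeeffagcadegabadg  g
   23  ggdeebd$eeeffagcadegabad  d

dgcbfaegbgaaed$eedfeeagd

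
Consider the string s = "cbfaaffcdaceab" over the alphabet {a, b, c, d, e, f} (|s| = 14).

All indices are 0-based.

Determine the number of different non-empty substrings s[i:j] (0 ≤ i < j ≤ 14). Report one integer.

rank→(start, suffix):
  0 → (3, 'aaffcdaceab')
  1 → (12, 'ab')
  2 → (9, 'aceab')
  3 → (4, 'affcdaceab')
  4 → (13, 'b')
  5 → (1, 'bfaaffcdaceab')
  6 → (0, 'cbfaaffcdaceab')
  7 → (7, 'cdaceab')
  8 → (10, 'ceab')
  9 → (8, 'daceab')
  10 → (11, 'eab')
  11 → (2, 'faaffcdaceab')
  12 → (6, 'fcdaceab')
  13 → (5, 'ffcdaceab')

SA = [3, 12, 9, 4, 13, 1, 0, 7, 10, 8, 11, 2, 6, 5]
[i] adj suffixes → lcp
  [1] 3/12 → 1 ('a')
  [2] 12/9 → 1 ('a')
  [3] 9/4 → 1 ('a')
  [4] 4/13 → 0 ('')
  [5] 13/1 → 1 ('b')
  [6] 1/0 → 0 ('')
  [7] 0/7 → 1 ('c')
  [8] 7/10 → 1 ('c')
  [9] 10/8 → 0 ('')
  [10] 8/11 → 0 ('')
  [11] 11/2 → 0 ('')
  [12] 2/6 → 1 ('f')
  [13] 6/5 → 1 ('f')

n(n+1)/2 = 14·15/2 = 105
Σ LCP = 0 + 1 + 1 + 1 + 0 + 1 + 0 + 1 + 1 + 0 + 0 + 0 + 1 + 1 = 8
distinct = 105 − 8 = 97

97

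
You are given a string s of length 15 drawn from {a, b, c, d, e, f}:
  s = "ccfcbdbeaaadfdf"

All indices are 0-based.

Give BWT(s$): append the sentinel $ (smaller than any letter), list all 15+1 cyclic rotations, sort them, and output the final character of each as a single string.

feaacdf$cbfabdcd

rank  rotation          last
    0  $ccfcbdbeaaadfdf  f
    1  aaadfdf$ccfcbdbe  e
    2  aadfdf$ccfcbdbea  a
    3  adfdf$ccfcbdbeaa  a
    4  bdbeaaadfdf$ccfc  c
    5  beaaadfdf$ccfcbd  d
    6  cbdbeaaadfdf$ccf  f
    7  ccfcbdbeaaadfdf$  $
    8  cfcbdbeaaadfdf$c  c
    9  dbeaaadfdf$ccfcb  b
   10  df$ccfcbdbeaaadf  f
   11  dfdf$ccfcbdbeaaa  a
   12  eaaadfdf$ccfcbdb  b
   13  f$ccfcbdbeaaadfd  d
   14  fcbdbeaaadfdf$cc  c
   15  fdf$ccfcbdbeaaad  d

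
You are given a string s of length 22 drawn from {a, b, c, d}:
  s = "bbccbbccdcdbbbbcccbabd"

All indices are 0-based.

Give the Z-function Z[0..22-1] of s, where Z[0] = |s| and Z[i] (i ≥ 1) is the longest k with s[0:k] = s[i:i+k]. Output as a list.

[22, 1, 0, 0, 4, 1, 0, 0, 0, 0, 0, 2, 2, 4, 1, 0, 0, 0, 1, 0, 1, 0]

Z[0]=22
i=1: fresh scan; Z[1]=1 scan→box=[1,2)
i=2: fresh scan; Z[2]=0
i=3: fresh scan; Z[3]=0
i=4: fresh scan; Z[4]=4 scan→box=[4,8)
i=5: min(r-i=3, Z[1]=1)=1; Z[5]=1
i=6: min(r-i=2, Z[2]=0)=0; Z[6]=0
i=7: min(r-i=1, Z[3]=0)=0; Z[7]=0
i=8: fresh scan; Z[8]=0
i=9: fresh scan; Z[9]=0
i=10: fresh scan; Z[10]=0
i=11: fresh scan; Z[11]=2 scan→box=[11,13)
i=12: min(r-i=1, Z[1]=1)=1; Z[12]=2 scan→box=[12,14)
i=13: min(r-i=1, Z[1]=1)=1; Z[13]=4 scan→box=[13,17)
i=14: min(r-i=3, Z[1]=1)=1; Z[14]=1
i=15: min(r-i=2, Z[2]=0)=0; Z[15]=0
i=16: min(r-i=1, Z[3]=0)=0; Z[16]=0
i=17: fresh scan; Z[17]=0
i=18: fresh scan; Z[18]=1 scan→box=[18,19)
i=19: fresh scan; Z[19]=0
i=20: fresh scan; Z[20]=1 scan→box=[20,21)
i=21: fresh scan; Z[21]=0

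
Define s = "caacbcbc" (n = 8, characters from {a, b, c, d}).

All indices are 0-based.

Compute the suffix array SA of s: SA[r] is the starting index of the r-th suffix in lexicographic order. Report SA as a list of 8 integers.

[1, 2, 6, 4, 7, 0, 5, 3]

rank | idx | suffix
   0 |   1 | aacbcbc
   1 |   2 | acbcbc
   2 |   6 | bc
   3 |   4 | bcbc
   4 |   7 | c
   5 |   0 | caacbcbc
   6 |   5 | cbc
   7 |   3 | cbcbc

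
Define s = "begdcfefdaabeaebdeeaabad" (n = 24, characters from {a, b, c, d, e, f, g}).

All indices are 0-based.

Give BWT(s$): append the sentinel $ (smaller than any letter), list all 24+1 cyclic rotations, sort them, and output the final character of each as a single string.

dedaabeaea$dafgbebadfbece

rank  rotation                   last
    0  $begdcfefdaabeaebdeeaabad  d
    1  aabad$begdcfefdaabeaebdee  e
    2  aabeaebdeeaabad$begdcfefd  d
    3  abad$begdcfefdaabeaebdeea  a
    4  abeaebdeeaabad$begdcfefda  a
    5  ad$begdcfefdaabeaebdeeaab  b
    6  aebdeeaabad$begdcfefdaabe  e
    7  bad$begdcfefdaabeaebdeeaa  a
    8  bdeeaabad$begdcfefdaabeae  e
    9  beaebdeeaabad$begdcfefdaa  a
   10  begdcfefdaabeaebdeeaabad$  $
   11  cfefdaabeaebdeeaabad$begd  d
   12  d$begdcfefdaabeaebdeeaaba  a
   13  daabeaebdeeaabad$begdcfef  f
   14  dcfefdaabeaebdeeaabad$beg  g
   15  deeaabad$begdcfefdaabeaeb  b
   16  eaabad$begdcfefdaabeaebde  e
   17  eaebdeeaabad$begdcfefdaab  b
   18  ebdeeaabad$begdcfefdaabea  a
   19  eeaabad$begdcfefdaabeaebd  d
   20  efdaabeaebdeeaabad$begdcf  f
   21  egdcfefdaabeaebdeeaabad$b  b
   22  fdaabeaebdeeaabad$begdcfe  e
   23  fefdaabeaebdeeaabad$begdc  c
   24  gdcfefdaabeaebdeeaabad$be  e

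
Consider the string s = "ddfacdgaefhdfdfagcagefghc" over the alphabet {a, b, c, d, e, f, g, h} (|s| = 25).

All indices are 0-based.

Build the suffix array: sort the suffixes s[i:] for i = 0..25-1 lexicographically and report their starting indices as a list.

[3, 7, 15, 18, 24, 17, 4, 0, 1, 13, 11, 5, 20, 8, 2, 14, 12, 21, 9, 6, 16, 19, 22, 23, 10]

rank | idx | suffix
   0 |   3 | acdgaefhdfdfagcagefghc
   1 |   7 | aefhdfdfagcagefghc
   2 |  15 | agcagefghc
   3 |  18 | agefghc
   4 |  24 | c
   5 |  17 | cagefghc
   6 |   4 | cdgaefhdfdfagcagefghc
   7 |   0 | ddfacdgaefhdfdfagcagefghc
   8 |   1 | dfacdgaefhdfdfagcagefghc
   9 |  13 | dfagcagefghc
  10 |  11 | dfdfagcagefghc
  11 |   5 | dgaefhdfdfagcagefghc
  12 |  20 | efghc
  13 |   8 | efhdfdfagcagefghc
  14 |   2 | facdgaefhdfdfagcagefghc
  15 |  14 | fagcagefghc
  16 |  12 | fdfagcagefghc
  17 |  21 | fghc
  18 |   9 | fhdfdfagcagefghc
  19 |   6 | gaefhdfdfagcagefghc
  20 |  16 | gcagefghc
  21 |  19 | gefghc
  22 |  22 | ghc
  23 |  23 | hc
  24 |  10 | hdfdfagcagefghc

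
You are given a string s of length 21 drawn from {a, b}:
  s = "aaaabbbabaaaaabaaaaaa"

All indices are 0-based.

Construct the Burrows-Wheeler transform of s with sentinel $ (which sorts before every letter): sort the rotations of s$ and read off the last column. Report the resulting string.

aaaaaabba$aaaaabaaabba

rank  rotation                last
    0  $aaaabbbabaaaaabaaaaaa  a
    1  a$aaaabbbabaaaaabaaaaa  a
    2  aa$aaaabbbabaaaaabaaaa  a
    3  aaa$aaaabbbabaaaaabaaa  a
    4  aaaa$aaaabbbabaaaaabaa  a
    5  aaaaa$aaaabbbabaaaaaba  a
    6  aaaaaa$aaaabbbabaaaaab  b
    7  aaaaabaaaaaa$aaaabbbab  b
    8  aaaabaaaaaa$aaaabbbaba  a
    9  aaaabbbabaaaaabaaaaaa$  $
   10  aaabaaaaaa$aaaabbbabaa  a
   11  aaabbbabaaaaabaaaaaa$a  a
   12  aabaaaaaa$aaaabbbabaaa  a
   13  aabbbabaaaaabaaaaaa$aa  a
   14  abaaaaaa$aaaabbbabaaaa  a
   15  abaaaaabaaaaaa$aaaabbb  b
   16  abbbabaaaaabaaaaaa$aaa  a
   17  baaaaaa$aaaabbbabaaaaa  a
   18  baaaaabaaaaaa$aaaabbba  a
   19  babaaaaabaaaaaa$aaaabb  b
   20  bbabaaaaabaaaaaa$aaaab  b
   21  bbbabaaaaabaaaaaa$aaaa  a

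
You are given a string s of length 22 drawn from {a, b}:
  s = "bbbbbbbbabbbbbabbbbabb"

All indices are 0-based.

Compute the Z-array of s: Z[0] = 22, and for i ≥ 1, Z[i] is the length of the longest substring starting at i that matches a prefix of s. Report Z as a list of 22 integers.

Z[0]=22
i=1: outside box; Z[1]=7 extend→box=[1,8)
i=2: min(r-i=6, Z[1]=7)=6; Z[2]=6
i=3: min(r-i=5, Z[2]=6)=5; Z[3]=5
i=4: min(r-i=4, Z[3]=5)=4; Z[4]=4
i=5: min(r-i=3, Z[4]=4)=3; Z[5]=3
i=6: min(r-i=2, Z[5]=3)=2; Z[6]=2
i=7: min(r-i=1, Z[6]=2)=1; Z[7]=1
i=8: outside box; Z[8]=0
i=9: outside box; Z[9]=5 extend→box=[9,14)
i=10: min(r-i=4, Z[1]=7)=4; Z[10]=4
i=11: min(r-i=3, Z[2]=6)=3; Z[11]=3
i=12: min(r-i=2, Z[3]=5)=2; Z[12]=2
i=13: min(r-i=1, Z[4]=4)=1; Z[13]=1
i=14: outside box; Z[14]=0
i=15: outside box; Z[15]=4 extend→box=[15,19)
i=16: min(r-i=3, Z[1]=7)=3; Z[16]=3
i=17: min(r-i=2, Z[2]=6)=2; Z[17]=2
i=18: min(r-i=1, Z[3]=5)=1; Z[18]=1
i=19: outside box; Z[19]=0
i=20: outside box; Z[20]=2 extend→box=[20,22)
i=21: min(r-i=1, Z[1]=7)=1; Z[21]=1

[22, 7, 6, 5, 4, 3, 2, 1, 0, 5, 4, 3, 2, 1, 0, 4, 3, 2, 1, 0, 2, 1]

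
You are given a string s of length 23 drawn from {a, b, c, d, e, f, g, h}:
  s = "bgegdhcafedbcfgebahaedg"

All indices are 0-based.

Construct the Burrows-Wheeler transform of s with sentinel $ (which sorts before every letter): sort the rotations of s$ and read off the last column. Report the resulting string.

ghcbed$hbeeggfagacdefbad

rank  rotation                  last
    0  $bgegdhcafedbcfgebahaedg  g
    1  aedg$bgegdhcafedbcfgebah  h
    2  afedbcfgebahaedg$bgegdhc  c
    3  ahaedg$bgegdhcafedbcfgeb  b
    4  bahaedg$bgegdhcafedbcfge  e
    5  bcfgebahaedg$bgegdhcafed  d
    6  bgegdhcafedbcfgebahaedg$  $
    7  cafedbcfgebahaedg$bgegdh  h
    8  cfgebahaedg$bgegdhcafedb  b
    9  dbcfgebahaedg$bgegdhcafe  e
   10  dg$bgegdhcafedbcfgebahae  e
   11  dhcafedbcfgebahaedg$bgeg  g
   12  ebahaedg$bgegdhcafedbcfg  g
   13  edbcfgebahaedg$bgegdhcaf  f
   14  edg$bgegdhcafedbcfgebaha  a
   15  egdhcafedbcfgebahaedg$bg  g
   16  fedbcfgebahaedg$bgegdhca  a
   17  fgebahaedg$bgegdhcafedbc  c
   18  g$bgegdhcafedbcfgebahaed  d
   19  gdhcafedbcfgebahaedg$bge  e
   20  gebahaedg$bgegdhcafedbcf  f
   21  gegdhcafedbcfgebahaedg$b  b
   22  haedg$bgegdhcafedbcfgeba  a
   23  hcafedbcfgebahaedg$bgegd  d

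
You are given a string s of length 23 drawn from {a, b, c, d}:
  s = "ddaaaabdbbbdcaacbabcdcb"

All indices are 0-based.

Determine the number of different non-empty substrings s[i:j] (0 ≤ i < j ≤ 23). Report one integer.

sorted suffixes:
  #0 SA[0]=2  'aaaabdbbbdcaacbabcdcb'
  #1 SA[1]=3  'aaabdbbbdcaacbabcdcb'
  #2 SA[2]=4  'aabdbbbdcaacbabcdcb'
  #3 SA[3]=13  'aacbabcdcb'
  #4 SA[4]=17  'abcdcb'
  #5 SA[5]=5  'abdbbbdcaacbabcdcb'
  #6 SA[6]=14  'acbabcdcb'
  #7 SA[7]=22  'b'
  #8 SA[8]=16  'babcdcb'
  #9 SA[9]=8  'bbbdcaacbabcdcb'
  #10 SA[10]=9  'bbdcaacbabcdcb'
  #11 SA[11]=18  'bcdcb'
  #12 SA[12]=6  'bdbbbdcaacbabcdcb'
  #13 SA[13]=10  'bdcaacbabcdcb'
  #14 SA[14]=12  'caacbabcdcb'
  #15 SA[15]=21  'cb'
  #16 SA[16]=15  'cbabcdcb'
  #17 SA[17]=19  'cdcb'
  #18 SA[18]=1  'daaaabdbbbdcaacbabcdcb'
  #19 SA[19]=7  'dbbbdcaacbabcdcb'
  #20 SA[20]=11  'dcaacbabcdcb'
  #21 SA[21]=20  'dcb'
  #22 SA[22]=0  'ddaaaabdbbbdcaacbabcdcb'

SA = [2, 3, 4, 13, 17, 5, 14, 22, 16, 8, 9, 18, 6, 10, 12, 21, 15, 19, 1, 7, 11, 20, 0]
i: (SA[i-1],SA[i]) lcp shared
  1: (2,3) 3 'aaa'
  2: (3,4) 2 'aa'
  3: (4,13) 2 'aa'
  4: (13,17) 1 'a'
  5: (17,5) 2 'ab'
  6: (5,14) 1 'a'
  7: (14,22) 0 ''
  8: (22,16) 1 'b'
  9: (16,8) 1 'b'
  10: (8,9) 2 'bb'
  11: (9,18) 1 'b'
  12: (18,6) 1 'b'
  13: (6,10) 2 'bd'
  14: (10,12) 0 ''
  15: (12,21) 1 'c'
  16: (21,15) 2 'cb'
  17: (15,19) 1 'c'
  18: (19,1) 0 ''
  19: (1,7) 1 'd'
  20: (7,11) 1 'd'
  21: (11,20) 2 'dc'
  22: (20,0) 1 'd'

n(n+1)/2 = 23·24/2 = 276
Σ LCP = 0 + 3 + 2 + 2 + 1 + 2 + 1 + 0 + 1 + 1 + 2 + 1 + 1 + 2 + 0 + 1 + 2 + 1 + 0 + 1 + 1 + 2 + 1 = 28
distinct = 276 − 28 = 248

248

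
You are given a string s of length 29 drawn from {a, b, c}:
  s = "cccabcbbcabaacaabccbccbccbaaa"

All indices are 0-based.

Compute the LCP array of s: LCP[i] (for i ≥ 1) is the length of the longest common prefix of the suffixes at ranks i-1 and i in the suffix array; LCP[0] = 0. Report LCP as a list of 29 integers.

[0, 1, 2, 2, 2, 1, 2, 3, 1, 0, 3, 1, 1, 2, 2, 4, 7, 0, 2, 3, 1, 2, 2, 5, 1, 2, 3, 6, 2]

sorted suffixes:
  #0 SA[0]=28  'a'
  #1 SA[1]=27  'aa'
  #2 SA[2]=26  'aaa'
  #3 SA[3]=14  'aabccbccbccbaaa'
  #4 SA[4]=11  'aacaabccbccbccbaaa'
  #5 SA[5]=9  'abaacaabccbccbccbaaa'
  #6 SA[6]=3  'abcbbcabaacaabccbccbccbaaa'
  #7 SA[7]=15  'abccbccbccbaaa'
  #8 SA[8]=12  'acaabccbccbccbaaa'
  #9 SA[9]=25  'baaa'
  #10 SA[10]=10  'baacaabccbccbccbaaa'
  #11 SA[11]=6  'bbcabaacaabccbccbccbaaa'
  #12 SA[12]=7  'bcabaacaabccbccbccbaaa'
  #13 SA[13]=4  'bcbbcabaacaabccbccbccbaaa'
  #14 SA[14]=22  'bccbaaa'
  #15 SA[15]=19  'bccbccbaaa'
  #16 SA[16]=16  'bccbccbccbaaa'
  #17 SA[17]=13  'caabccbccbccbaaa'
  #18 SA[18]=8  'cabaacaabccbccbccbaaa'
  #19 SA[19]=2  'cabcbbcabaacaabccbccbccbaaa'
  #20 SA[20]=24  'cbaaa'
  #21 SA[21]=5  'cbbcabaacaabccbccbccbaaa'
  #22 SA[22]=21  'cbccbaaa'
  #23 SA[23]=18  'cbccbccbaaa'
  #24 SA[24]=1  'ccabcbbcabaacaabccbccbccbaaa'
  #25 SA[25]=23  'ccbaaa'
  #26 SA[26]=20  'ccbccbaaa'
  #27 SA[27]=17  'ccbccbccbaaa'
  #28 SA[28]=0  'cccabcbbcabaacaabccbccbccbaaa'

SA = [28, 27, 26, 14, 11, 9, 3, 15, 12, 25, 10, 6, 7, 4, 22, 19, 16, 13, 8, 2, 24, 5, 21, 18, 1, 23, 20, 17, 0]
[i] adj suffixes → lcp
  [1] 28/27 → 1 ('a')
  [2] 27/26 → 2 ('aa')
  [3] 26/14 → 2 ('aa')
  [4] 14/11 → 2 ('aa')
  [5] 11/9 → 1 ('a')
  [6] 9/3 → 2 ('ab')
  [7] 3/15 → 3 ('abc')
  [8] 15/12 → 1 ('a')
  [9] 12/25 → 0 ('')
  [10] 25/10 → 3 ('baa')
  [11] 10/6 → 1 ('b')
  [12] 6/7 → 1 ('b')
  [13] 7/4 → 2 ('bc')
  [14] 4/22 → 2 ('bc')
  [15] 22/19 → 4 ('bccb')
  [16] 19/16 → 7 ('bccbccb')
  [17] 16/13 → 0 ('')
  [18] 13/8 → 2 ('ca')
  [19] 8/2 → 3 ('cab')
  [20] 2/24 → 1 ('c')
  [21] 24/5 → 2 ('cb')
  [22] 5/21 → 2 ('cb')
  [23] 21/18 → 5 ('cbccb')
  [24] 18/1 → 1 ('c')
  [25] 1/23 → 2 ('cc')
  [26] 23/20 → 3 ('ccb')
  [27] 20/17 → 6 ('ccbccb')
  [28] 17/0 → 2 ('cc')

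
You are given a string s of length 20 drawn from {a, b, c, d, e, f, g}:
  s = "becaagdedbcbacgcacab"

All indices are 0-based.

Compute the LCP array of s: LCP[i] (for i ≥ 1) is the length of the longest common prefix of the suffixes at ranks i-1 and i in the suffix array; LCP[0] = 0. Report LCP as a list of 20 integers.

sorted suffixes:
  #0 SA[0]=3  'aagdedbcbacgcacab'
  #1 SA[1]=18  'ab'
  #2 SA[2]=16  'acab'
  #3 SA[3]=12  'acgcacab'
  #4 SA[4]=4  'agdedbcbacgcacab'
  #5 SA[5]=19  'b'
  #6 SA[6]=11  'bacgcacab'
  #7 SA[7]=9  'bcbacgcacab'
  #8 SA[8]=0  'becaagdedbcbacgcacab'
  #9 SA[9]=2  'caagdedbcbacgcacab'
  #10 SA[10]=17  'cab'
  #11 SA[11]=15  'cacab'
  #12 SA[12]=10  'cbacgcacab'
  #13 SA[13]=13  'cgcacab'
  #14 SA[14]=8  'dbcbacgcacab'
  #15 SA[15]=6  'dedbcbacgcacab'
  #16 SA[16]=1  'ecaagdedbcbacgcacab'
  #17 SA[17]=7  'edbcbacgcacab'
  #18 SA[18]=14  'gcacab'
  #19 SA[19]=5  'gdedbcbacgcacab'

SA = [3, 18, 16, 12, 4, 19, 11, 9, 0, 2, 17, 15, 10, 13, 8, 6, 1, 7, 14, 5]
[i] adj suffixes → lcp
  [1] 3/18 → 1 ('a')
  [2] 18/16 → 1 ('a')
  [3] 16/12 → 2 ('ac')
  [4] 12/4 → 1 ('a')
  [5] 4/19 → 0 ('')
  [6] 19/11 → 1 ('b')
  [7] 11/9 → 1 ('b')
  [8] 9/0 → 1 ('b')
  [9] 0/2 → 0 ('')
  [10] 2/17 → 2 ('ca')
  [11] 17/15 → 2 ('ca')
  [12] 15/10 → 1 ('c')
  [13] 10/13 → 1 ('c')
  [14] 13/8 → 0 ('')
  [15] 8/6 → 1 ('d')
  [16] 6/1 → 0 ('')
  [17] 1/7 → 1 ('e')
  [18] 7/14 → 0 ('')
  [19] 14/5 → 1 ('g')

[0, 1, 1, 2, 1, 0, 1, 1, 1, 0, 2, 2, 1, 1, 0, 1, 0, 1, 0, 1]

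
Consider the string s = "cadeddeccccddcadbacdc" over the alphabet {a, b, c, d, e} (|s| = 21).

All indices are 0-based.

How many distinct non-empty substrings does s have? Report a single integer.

205

rank | idx | suffix
   0 |  17 | acdc
   1 |  14 | adbacdc
   2 |   1 | adeddeccccddcadbacdc
   3 |  16 | bacdc
   4 |  20 | c
   5 |  13 | cadbacdc
   6 |   0 | cadeddeccccddcadbacdc
   7 |   7 | ccccddcadbacdc
   8 |   8 | cccddcadbacdc
   9 |   9 | ccddcadbacdc
  10 |  18 | cdc
  11 |  10 | cddcadbacdc
  12 |  15 | dbacdc
  13 |  19 | dc
  14 |  12 | dcadbacdc
  15 |  11 | ddcadbacdc
  16 |   4 | ddeccccddcadbacdc
  17 |   5 | deccccddcadbacdc
  18 |   2 | deddeccccddcadbacdc
  19 |   6 | eccccddcadbacdc
  20 |   3 | eddeccccddcadbacdc

SA = [17, 14, 1, 16, 20, 13, 0, 7, 8, 9, 18, 10, 15, 19, 12, 11, 4, 5, 2, 6, 3]
[i] adj suffixes → lcp
  [1] 17/14 → 1 ('a')
  [2] 14/1 → 2 ('ad')
  [3] 1/16 → 0 ('')
  [4] 16/20 → 0 ('')
  [5] 20/13 → 1 ('c')
  [6] 13/0 → 3 ('cad')
  [7] 0/7 → 1 ('c')
  [8] 7/8 → 3 ('ccc')
  [9] 8/9 → 2 ('cc')
  [10] 9/18 → 1 ('c')
  [11] 18/10 → 2 ('cd')
  [12] 10/15 → 0 ('')
  [13] 15/19 → 1 ('d')
  [14] 19/12 → 2 ('dc')
  [15] 12/11 → 1 ('d')
  [16] 11/4 → 2 ('dd')
  [17] 4/5 → 1 ('d')
  [18] 5/2 → 2 ('de')
  [19] 2/6 → 0 ('')
  [20] 6/3 → 1 ('e')

n(n+1)/2 = 21·22/2 = 231
Σ LCP = 0 + 1 + 2 + 0 + 0 + 1 + 3 + 1 + 3 + 2 + 1 + 2 + 0 + 1 + 2 + 1 + 2 + 1 + 2 + 0 + 1 = 26
distinct = 231 − 26 = 205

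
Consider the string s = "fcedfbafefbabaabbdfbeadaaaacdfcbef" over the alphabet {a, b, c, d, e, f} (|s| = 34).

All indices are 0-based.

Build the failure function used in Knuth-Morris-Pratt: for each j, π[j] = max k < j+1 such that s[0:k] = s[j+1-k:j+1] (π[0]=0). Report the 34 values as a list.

π[0] = 0
j=1 s[j]='c': π[1]=0 (border '')
j=2 s[j]='e': π[2]=0 (border '')
j=3 s[j]='d': π[3]=0 (border '')
j=4 s[j]='f': π[4]=1 (border 'f')
j=5 s[j]='b': k: 1→0; π[5]=0 (border '')
j=6 s[j]='a': π[6]=0 (border '')
j=7 s[j]='f': π[7]=1 (border 'f')
j=8 s[j]='e': k: 1→0; π[8]=0 (border '')
j=9 s[j]='f': π[9]=1 (border 'f')
j=10 s[j]='b': k: 1→0; π[10]=0 (border '')
j=11 s[j]='a': π[11]=0 (border '')
j=12 s[j]='b': π[12]=0 (border '')
j=13 s[j]='a': π[13]=0 (border '')
j=14 s[j]='a': π[14]=0 (border '')
j=15 s[j]='b': π[15]=0 (border '')
j=16 s[j]='b': π[16]=0 (border '')
j=17 s[j]='d': π[17]=0 (border '')
j=18 s[j]='f': π[18]=1 (border 'f')
j=19 s[j]='b': k: 1→0; π[19]=0 (border '')
j=20 s[j]='e': π[20]=0 (border '')
j=21 s[j]='a': π[21]=0 (border '')
j=22 s[j]='d': π[22]=0 (border '')
j=23 s[j]='a': π[23]=0 (border '')
j=24 s[j]='a': π[24]=0 (border '')
j=25 s[j]='a': π[25]=0 (border '')
j=26 s[j]='a': π[26]=0 (border '')
j=27 s[j]='c': π[27]=0 (border '')
j=28 s[j]='d': π[28]=0 (border '')
j=29 s[j]='f': π[29]=1 (border 'f')
j=30 s[j]='c': π[30]=2 (border 'fc')
j=31 s[j]='b': k: 2→0; π[31]=0 (border '')
j=32 s[j]='e': π[32]=0 (border '')
j=33 s[j]='f': π[33]=1 (border 'f')

[0, 0, 0, 0, 1, 0, 0, 1, 0, 1, 0, 0, 0, 0, 0, 0, 0, 0, 1, 0, 0, 0, 0, 0, 0, 0, 0, 0, 0, 1, 2, 0, 0, 1]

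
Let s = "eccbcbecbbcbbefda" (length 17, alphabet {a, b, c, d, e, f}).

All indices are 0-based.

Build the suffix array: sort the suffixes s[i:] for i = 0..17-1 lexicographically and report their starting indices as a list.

[16, 8, 11, 9, 3, 5, 12, 7, 10, 2, 4, 1, 15, 6, 0, 13, 14]

rank→(start, suffix):
  0 → (16, 'a')
  1 → (8, 'bbcbbefda')
  2 → (11, 'bbefda')
  3 → (9, 'bcbbefda')
  4 → (3, 'bcbecbbcbbefda')
  5 → (5, 'becbbcbbefda')
  6 → (12, 'befda')
  7 → (7, 'cbbcbbefda')
  8 → (10, 'cbbefda')
  9 → (2, 'cbcbecbbcbbefda')
  10 → (4, 'cbecbbcbbefda')
  11 → (1, 'ccbcbecbbcbbefda')
  12 → (15, 'da')
  13 → (6, 'ecbbcbbefda')
  14 → (0, 'eccbcbecbbcbbefda')
  15 → (13, 'efda')
  16 → (14, 'fda')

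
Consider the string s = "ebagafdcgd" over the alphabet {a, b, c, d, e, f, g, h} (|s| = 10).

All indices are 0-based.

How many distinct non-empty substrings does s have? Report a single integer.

52

rank→(start, suffix):
  0 → (4, 'afdcgd')
  1 → (2, 'agafdcgd')
  2 → (1, 'bagafdcgd')
  3 → (7, 'cgd')
  4 → (9, 'd')
  5 → (6, 'dcgd')
  6 → (0, 'ebagafdcgd')
  7 → (5, 'fdcgd')
  8 → (3, 'gafdcgd')
  9 → (8, 'gd')

SA = [4, 2, 1, 7, 9, 6, 0, 5, 3, 8]
i: (SA[i-1],SA[i]) lcp shared
  1: (4,2) 1 'a'
  2: (2,1) 0 ''
  3: (1,7) 0 ''
  4: (7,9) 0 ''
  5: (9,6) 1 'd'
  6: (6,0) 0 ''
  7: (0,5) 0 ''
  8: (5,3) 0 ''
  9: (3,8) 1 'g'

n(n+1)/2 = 10·11/2 = 55
Σ LCP = 0 + 1 + 0 + 0 + 0 + 1 + 0 + 0 + 0 + 1 = 3
distinct = 55 − 3 = 52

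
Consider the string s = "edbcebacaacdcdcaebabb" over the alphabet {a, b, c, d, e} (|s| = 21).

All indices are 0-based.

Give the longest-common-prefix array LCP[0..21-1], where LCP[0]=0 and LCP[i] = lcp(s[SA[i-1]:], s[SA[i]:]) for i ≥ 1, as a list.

rank→(start, suffix):
  0 → (8, 'aacdcdcaebabb')
  1 → (18, 'abb')
  2 → (6, 'acaacdcdcaebabb')
  3 → (9, 'acdcdcaebabb')
  4 → (15, 'aebabb')
  5 → (20, 'b')
  6 → (17, 'babb')
  7 → (5, 'bacaacdcdcaebabb')
  8 → (19, 'bb')
  9 → (2, 'bcebacaacdcdcaebabb')
  10 → (7, 'caacdcdcaebabb')
  11 → (14, 'caebabb')
  12 → (12, 'cdcaebabb')
  13 → (10, 'cdcdcaebabb')
  14 → (3, 'cebacaacdcdcaebabb')
  15 → (1, 'dbcebacaacdcdcaebabb')
  16 → (13, 'dcaebabb')
  17 → (11, 'dcdcaebabb')
  18 → (16, 'ebabb')
  19 → (4, 'ebacaacdcdcaebabb')
  20 → (0, 'edbcebacaacdcdcaebabb')

SA = [8, 18, 6, 9, 15, 20, 17, 5, 19, 2, 7, 14, 12, 10, 3, 1, 13, 11, 16, 4, 0]
rank  pair      lcp
   1  s[8:],s[18:]  1  'a'
   2  s[18:],s[6:]  1  'a'
   3  s[6:],s[9:]  2  'ac'
   4  s[9:],s[15:]  1  'a'
   5  s[15:],s[20:]  0  ''
   6  s[20:],s[17:]  1  'b'
   7  s[17:],s[5:]  2  'ba'
   8  s[5:],s[19:]  1  'b'
   9  s[19:],s[2:]  1  'b'
  10  s[2:],s[7:]  0  ''
  11  s[7:],s[14:]  2  'ca'
  12  s[14:],s[12:]  1  'c'
  13  s[12:],s[10:]  3  'cdc'
  14  s[10:],s[3:]  1  'c'
  15  s[3:],s[1:]  0  ''
  16  s[1:],s[13:]  1  'd'
  17  s[13:],s[11:]  2  'dc'
  18  s[11:],s[16:]  0  ''
  19  s[16:],s[4:]  3  'eba'
  20  s[4:],s[0:]  1  'e'

[0, 1, 1, 2, 1, 0, 1, 2, 1, 1, 0, 2, 1, 3, 1, 0, 1, 2, 0, 3, 1]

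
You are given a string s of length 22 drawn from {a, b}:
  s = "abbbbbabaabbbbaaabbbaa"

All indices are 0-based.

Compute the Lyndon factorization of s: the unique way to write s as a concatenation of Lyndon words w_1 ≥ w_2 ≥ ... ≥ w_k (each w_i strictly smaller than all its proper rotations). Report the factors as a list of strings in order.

emit factor 1: 'abbbbb' (i=0, period=6)
emit factor 2: 'ab' (i=6, period=2)
emit factor 3: 'aabbbb' (i=8, period=6)
emit factor 4: 'aaabbb' (i=14, period=6)
emit factor 5: 'a' (i=20, period=1)
emit factor 6: 'a' (i=21, period=1)

["abbbbb", "ab", "aabbbb", "aaabbb", "a", "a"]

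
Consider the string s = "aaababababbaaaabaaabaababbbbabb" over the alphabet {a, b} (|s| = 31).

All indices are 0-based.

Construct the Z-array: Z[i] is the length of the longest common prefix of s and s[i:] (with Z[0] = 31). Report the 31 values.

[31, 2, 1, 0, 1, 0, 1, 0, 1, 0, 0, 3, 5, 2, 1, 0, 5, 2, 1, 0, 2, 1, 0, 1, 0, 0, 0, 0, 1, 0, 0]

Z[0]=31
i=1: i≥r, start 0; Z[1]=2 scan→box=[1,3)
i=2: min(r-i=1, Z[1]=2)=1; Z[2]=1
i=3: i≥r, start 0; Z[3]=0
i=4: i≥r, start 0; Z[4]=1 scan→box=[4,5)
i=5: i≥r, start 0; Z[5]=0
i=6: i≥r, start 0; Z[6]=1 scan→box=[6,7)
i=7: i≥r, start 0; Z[7]=0
i=8: i≥r, start 0; Z[8]=1 scan→box=[8,9)
i=9: i≥r, start 0; Z[9]=0
i=10: i≥r, start 0; Z[10]=0
i=11: i≥r, start 0; Z[11]=3 scan→box=[11,14)
i=12: min(r-i=2, Z[1]=2)=2; Z[12]=5 scan→box=[12,17)
i=13: min(r-i=4, Z[1]=2)=2; Z[13]=2
i=14: min(r-i=3, Z[2]=1)=1; Z[14]=1
i=15: min(r-i=2, Z[3]=0)=0; Z[15]=0
i=16: min(r-i=1, Z[4]=1)=1; Z[16]=5 scan→box=[16,21)
i=17: min(r-i=4, Z[1]=2)=2; Z[17]=2
i=18: min(r-i=3, Z[2]=1)=1; Z[18]=1
i=19: min(r-i=2, Z[3]=0)=0; Z[19]=0
i=20: min(r-i=1, Z[4]=1)=1; Z[20]=2 scan→box=[20,22)
i=21: min(r-i=1, Z[1]=2)=1; Z[21]=1
i=22: i≥r, start 0; Z[22]=0
i=23: i≥r, start 0; Z[23]=1 scan→box=[23,24)
i=24: i≥r, start 0; Z[24]=0
i=25: i≥r, start 0; Z[25]=0
i=26: i≥r, start 0; Z[26]=0
i=27: i≥r, start 0; Z[27]=0
i=28: i≥r, start 0; Z[28]=1 scan→box=[28,29)
i=29: i≥r, start 0; Z[29]=0
i=30: i≥r, start 0; Z[30]=0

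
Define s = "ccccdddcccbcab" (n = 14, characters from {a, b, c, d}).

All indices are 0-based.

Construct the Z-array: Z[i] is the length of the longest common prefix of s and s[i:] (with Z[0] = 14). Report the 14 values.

[14, 3, 2, 1, 0, 0, 0, 3, 2, 1, 0, 1, 0, 0]

Z[0]=14
i=1: fresh scan; Z[1]=3 extend→box=[1,4)
i=2: min(r-i=2, Z[1]=3)=2; Z[2]=2
i=3: min(r-i=1, Z[2]=2)=1; Z[3]=1
i=4: fresh scan; Z[4]=0
i=5: fresh scan; Z[5]=0
i=6: fresh scan; Z[6]=0
i=7: fresh scan; Z[7]=3 extend→box=[7,10)
i=8: min(r-i=2, Z[1]=3)=2; Z[8]=2
i=9: min(r-i=1, Z[2]=2)=1; Z[9]=1
i=10: fresh scan; Z[10]=0
i=11: fresh scan; Z[11]=1 extend→box=[11,12)
i=12: fresh scan; Z[12]=0
i=13: fresh scan; Z[13]=0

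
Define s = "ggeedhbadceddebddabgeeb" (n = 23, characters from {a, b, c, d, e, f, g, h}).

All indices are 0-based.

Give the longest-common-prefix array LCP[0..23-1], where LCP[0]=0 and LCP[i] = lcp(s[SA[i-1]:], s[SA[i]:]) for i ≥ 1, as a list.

rank | idx | suffix
   0 |  17 | abgeeb
   1 |   7 | adceddebddabgeeb
   2 |  22 | b
   3 |   6 | badceddebddabgeeb
   4 |  14 | bddabgeeb
   5 |  18 | bgeeb
   6 |   9 | ceddebddabgeeb
   7 |  16 | dabgeeb
   8 |   8 | dceddebddabgeeb
   9 |  15 | ddabgeeb
  10 |  11 | ddebddabgeeb
  11 |  12 | debddabgeeb
  12 |   4 | dhbadceddebddabgeeb
  13 |  21 | eb
  14 |  13 | ebddabgeeb
  15 |  10 | eddebddabgeeb
  16 |   3 | edhbadceddebddabgeeb
  17 |  20 | eeb
  18 |   2 | eedhbadceddebddabgeeb
  19 |  19 | geeb
  20 |   1 | geedhbadceddebddabgeeb
  21 |   0 | ggeedhbadceddebddabgeeb
  22 |   5 | hbadceddebddabgeeb

SA = [17, 7, 22, 6, 14, 18, 9, 16, 8, 15, 11, 12, 4, 21, 13, 10, 3, 20, 2, 19, 1, 0, 5]
rank  pair      lcp
   1  s[17:],s[7:]  1  'a'
   2  s[7:],s[22:]  0  ''
   3  s[22:],s[6:]  1  'b'
   4  s[6:],s[14:]  1  'b'
   5  s[14:],s[18:]  1  'b'
   6  s[18:],s[9:]  0  ''
   7  s[9:],s[16:]  0  ''
   8  s[16:],s[8:]  1  'd'
   9  s[8:],s[15:]  1  'd'
  10  s[15:],s[11:]  2  'dd'
  11  s[11:],s[12:]  1  'd'
  12  s[12:],s[4:]  1  'd'
  13  s[4:],s[21:]  0  ''
  14  s[21:],s[13:]  2  'eb'
  15  s[13:],s[10:]  1  'e'
  16  s[10:],s[3:]  2  'ed'
  17  s[3:],s[20:]  1  'e'
  18  s[20:],s[2:]  2  'ee'
  19  s[2:],s[19:]  0  ''
  20  s[19:],s[1:]  3  'gee'
  21  s[1:],s[0:]  1  'g'
  22  s[0:],s[5:]  0  ''

[0, 1, 0, 1, 1, 1, 0, 0, 1, 1, 2, 1, 1, 0, 2, 1, 2, 1, 2, 0, 3, 1, 0]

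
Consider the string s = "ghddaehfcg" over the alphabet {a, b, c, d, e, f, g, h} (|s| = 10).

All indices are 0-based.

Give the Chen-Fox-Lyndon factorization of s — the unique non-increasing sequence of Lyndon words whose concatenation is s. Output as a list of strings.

["gh", "d", "d", "aehfcg"]

emit factor 1: 'gh' (i=0, period=2)
emit factor 2: 'd' (i=2, period=1)
emit factor 3: 'd' (i=3, period=1)
emit factor 4: 'aehfcg' (i=4, period=6)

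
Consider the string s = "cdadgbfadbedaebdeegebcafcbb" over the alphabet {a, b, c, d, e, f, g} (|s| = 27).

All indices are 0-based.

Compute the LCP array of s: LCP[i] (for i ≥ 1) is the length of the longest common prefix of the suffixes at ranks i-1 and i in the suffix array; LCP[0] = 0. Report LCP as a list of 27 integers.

[0, 2, 1, 1, 0, 1, 1, 1, 1, 1, 0, 1, 1, 0, 2, 1, 1, 1, 0, 2, 1, 1, 1, 0, 1, 0, 1]

rank | idx | suffix
   0 |   7 | adbedaebdeegebcafcbb
   1 |   2 | adgbfadbedaebdeegebcafcbb
   2 |  12 | aebdeegebcafcbb
   3 |  22 | afcbb
   4 |  26 | b
   5 |  25 | bb
   6 |  20 | bcafcbb
   7 |  14 | bdeegebcafcbb
   8 |   9 | bedaebdeegebcafcbb
   9 |   5 | bfadbedaebdeegebcafcbb
  10 |  21 | cafcbb
  11 |  24 | cbb
  12 |   0 | cdadgbfadbedaebdeegebcafcbb
  13 |   1 | dadgbfadbedaebdeegebcafcbb
  14 |  11 | daebdeegebcafcbb
  15 |   8 | dbedaebdeegebcafcbb
  16 |  15 | deegebcafcbb
  17 |   3 | dgbfadbedaebdeegebcafcbb
  18 |  19 | ebcafcbb
  19 |  13 | ebdeegebcafcbb
  20 |  10 | edaebdeegebcafcbb
  21 |  16 | eegebcafcbb
  22 |  17 | egebcafcbb
  23 |   6 | fadbedaebdeegebcafcbb
  24 |  23 | fcbb
  25 |   4 | gbfadbedaebdeegebcafcbb
  26 |  18 | gebcafcbb

SA = [7, 2, 12, 22, 26, 25, 20, 14, 9, 5, 21, 24, 0, 1, 11, 8, 15, 3, 19, 13, 10, 16, 17, 6, 23, 4, 18]
i: (SA[i-1],SA[i]) lcp shared
  1: (7,2) 2 'ad'
  2: (2,12) 1 'a'
  3: (12,22) 1 'a'
  4: (22,26) 0 ''
  5: (26,25) 1 'b'
  6: (25,20) 1 'b'
  7: (20,14) 1 'b'
  8: (14,9) 1 'b'
  9: (9,5) 1 'b'
  10: (5,21) 0 ''
  11: (21,24) 1 'c'
  12: (24,0) 1 'c'
  13: (0,1) 0 ''
  14: (1,11) 2 'da'
  15: (11,8) 1 'd'
  16: (8,15) 1 'd'
  17: (15,3) 1 'd'
  18: (3,19) 0 ''
  19: (19,13) 2 'eb'
  20: (13,10) 1 'e'
  21: (10,16) 1 'e'
  22: (16,17) 1 'e'
  23: (17,6) 0 ''
  24: (6,23) 1 'f'
  25: (23,4) 0 ''
  26: (4,18) 1 'g'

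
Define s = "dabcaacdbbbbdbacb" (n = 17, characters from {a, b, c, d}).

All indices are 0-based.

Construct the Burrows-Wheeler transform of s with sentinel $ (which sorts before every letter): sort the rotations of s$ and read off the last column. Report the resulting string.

rank  rotation            last
    0  $dabcaacdbbbbdbacb  b
    1  aacdbbbbdbacb$dabc  c
    2  abcaacdbbbbdbacb$d  d
    3  acb$dabcaacdbbbbdb  b
    4  acdbbbbdbacb$dabca  a
    5  b$dabcaacdbbbbdbac  c
    6  bacb$dabcaacdbbbbd  d
    7  bbbbdbacb$dabcaacd  d
    8  bbbdbacb$dabcaacdb  b
    9  bbdbacb$dabcaacdbb  b
   10  bcaacdbbbbdbacb$da  a
   11  bdbacb$dabcaacdbbb  b
   12  caacdbbbbdbacb$dab  b
   13  cb$dabcaacdbbbbdba  a
   14  cdbbbbdbacb$dabcaa  a
   15  dabcaacdbbbbdbacb$  $
   16  dbacb$dabcaacdbbbb  b
   17  dbbbbdbacb$dabcaac  c

bcdbacddbbabbaa$bc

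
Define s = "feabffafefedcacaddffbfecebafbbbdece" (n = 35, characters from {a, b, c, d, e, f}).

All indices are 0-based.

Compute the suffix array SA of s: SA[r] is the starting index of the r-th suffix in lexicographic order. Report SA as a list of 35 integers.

[2, 13, 15, 26, 6, 25, 28, 29, 30, 20, 3, 12, 14, 33, 23, 11, 16, 31, 17, 34, 1, 24, 32, 22, 10, 8, 5, 27, 19, 0, 21, 9, 7, 4, 18]

rank→(start, suffix):
  0 → (2, 'abffafefedcacaddffbfecebafbbbdece')
  1 → (13, 'acaddffbfecebafbbbdece')
  2 → (15, 'addffbfecebafbbbdece')
  3 → (26, 'afbbbdece')
  4 → (6, 'afefedcacaddffbfecebafbbbdece')
  5 → (25, 'bafbbbdece')
  6 → (28, 'bbbdece')
  7 → (29, 'bbdece')
  8 → (30, 'bdece')
  9 → (20, 'bfecebafbbbdece')
  10 → (3, 'bffafefedcacaddffbfecebafbbbdece')
  11 → (12, 'cacaddffbfecebafbbbdece')
  12 → (14, 'caddffbfecebafbbbdece')
  13 → (33, 'ce')
  14 → (23, 'cebafbbbdece')
  15 → (11, 'dcacaddffbfecebafbbbdece')
  16 → (16, 'ddffbfecebafbbbdece')
  17 → (31, 'dece')
  18 → (17, 'dffbfecebafbbbdece')
  19 → (34, 'e')
  20 → (1, 'eabffafefedcacaddffbfecebafbbbdece')
  21 → (24, 'ebafbbbdece')
  22 → (32, 'ece')
  23 → (22, 'ecebafbbbdece')
  24 → (10, 'edcacaddffbfecebafbbbdece')
  25 → (8, 'efedcacaddffbfecebafbbbdece')
  26 → (5, 'fafefedcacaddffbfecebafbbbdece')
  27 → (27, 'fbbbdece')
  28 → (19, 'fbfecebafbbbdece')
  29 → (0, 'feabffafefedcacaddffbfecebafbbbdece')
  30 → (21, 'fecebafbbbdece')
  31 → (9, 'fedcacaddffbfecebafbbbdece')
  32 → (7, 'fefedcacaddffbfecebafbbbdece')
  33 → (4, 'ffafefedcacaddffbfecebafbbbdece')
  34 → (18, 'ffbfecebafbbbdece')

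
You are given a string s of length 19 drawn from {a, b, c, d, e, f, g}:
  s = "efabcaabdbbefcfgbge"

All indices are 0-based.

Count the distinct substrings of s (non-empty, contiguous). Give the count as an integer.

176

sorted suffixes:
  #0 SA[0]=5  'aabdbbefcfgbge'
  #1 SA[1]=2  'abcaabdbbefcfgbge'
  #2 SA[2]=6  'abdbbefcfgbge'
  #3 SA[3]=9  'bbefcfgbge'
  #4 SA[4]=3  'bcaabdbbefcfgbge'
  #5 SA[5]=7  'bdbbefcfgbge'
  #6 SA[6]=10  'befcfgbge'
  #7 SA[7]=16  'bge'
  #8 SA[8]=4  'caabdbbefcfgbge'
  #9 SA[9]=13  'cfgbge'
  #10 SA[10]=8  'dbbefcfgbge'
  #11 SA[11]=18  'e'
  #12 SA[12]=0  'efabcaabdbbefcfgbge'
  #13 SA[13]=11  'efcfgbge'
  #14 SA[14]=1  'fabcaabdbbefcfgbge'
  #15 SA[15]=12  'fcfgbge'
  #16 SA[16]=14  'fgbge'
  #17 SA[17]=15  'gbge'
  #18 SA[18]=17  'ge'

SA = [5, 2, 6, 9, 3, 7, 10, 16, 4, 13, 8, 18, 0, 11, 1, 12, 14, 15, 17]
i: (SA[i-1],SA[i]) lcp shared
  1: (5,2) 1 'a'
  2: (2,6) 2 'ab'
  3: (6,9) 0 ''
  4: (9,3) 1 'b'
  5: (3,7) 1 'b'
  6: (7,10) 1 'b'
  7: (10,16) 1 'b'
  8: (16,4) 0 ''
  9: (4,13) 1 'c'
  10: (13,8) 0 ''
  11: (8,18) 0 ''
  12: (18,0) 1 'e'
  13: (0,11) 2 'ef'
  14: (11,1) 0 ''
  15: (1,12) 1 'f'
  16: (12,14) 1 'f'
  17: (14,15) 0 ''
  18: (15,17) 1 'g'

n(n+1)/2 = 19·20/2 = 190
Σ LCP = 0 + 1 + 2 + 0 + 1 + 1 + 1 + 1 + 0 + 1 + 0 + 0 + 1 + 2 + 0 + 1 + 1 + 0 + 1 = 14
distinct = 190 − 14 = 176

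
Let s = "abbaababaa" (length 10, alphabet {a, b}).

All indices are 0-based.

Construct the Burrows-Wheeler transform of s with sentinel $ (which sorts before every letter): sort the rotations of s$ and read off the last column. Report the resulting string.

aabbba$abaa

rank  rotation     last
    0  $abbaababaa  a
    1  a$abbaababa  a
    2  aa$abbaabab  b
    3  aababaa$abb  b
    4  abaa$abbaab  b
    5  ababaa$abba  a
    6  abbaababaa$  $
    7  baa$abbaaba  a
    8  baababaa$ab  b
    9  babaa$abbaa  a
   10  bbaababaa$a  a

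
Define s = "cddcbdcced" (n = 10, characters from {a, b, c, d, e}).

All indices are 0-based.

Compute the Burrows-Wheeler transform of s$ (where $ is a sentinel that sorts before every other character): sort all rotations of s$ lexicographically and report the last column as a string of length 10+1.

rank  rotation     last
    0  $cddcbdcced  d
    1  bdcced$cddc  c
    2  cbdcced$cdd  d
    3  cced$cddcbd  d
    4  cddcbdcced$  $
    5  ced$cddcbdc  c
    6  d$cddcbdcce  e
    7  dcbdcced$cd  d
    8  dcced$cddcb  b
    9  ddcbdcced$c  c
   10  ed$cddcbdcc  c

dcdd$cedbcc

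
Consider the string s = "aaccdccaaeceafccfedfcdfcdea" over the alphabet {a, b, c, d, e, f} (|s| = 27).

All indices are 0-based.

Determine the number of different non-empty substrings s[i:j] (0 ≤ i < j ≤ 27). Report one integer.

344

sorted suffixes:
  #0 SA[0]=26  'a'
  #1 SA[1]=0  'aaccdccaaeceafccfedfcdfcdea'
  #2 SA[2]=7  'aaeceafccfedfcdfcdea'
  #3 SA[3]=1  'accdccaaeceafccfedfcdfcdea'
  #4 SA[4]=8  'aeceafccfedfcdfcdea'
  #5 SA[5]=12  'afccfedfcdfcdea'
  #6 SA[6]=6  'caaeceafccfedfcdfcdea'
  #7 SA[7]=5  'ccaaeceafccfedfcdfcdea'
  #8 SA[8]=2  'ccdccaaeceafccfedfcdfcdea'
  #9 SA[9]=14  'ccfedfcdfcdea'
  #10 SA[10]=3  'cdccaaeceafccfedfcdfcdea'
  #11 SA[11]=23  'cdea'
  #12 SA[12]=20  'cdfcdea'
  #13 SA[13]=10  'ceafccfedfcdfcdea'
  #14 SA[14]=15  'cfedfcdfcdea'
  #15 SA[15]=4  'dccaaeceafccfedfcdfcdea'
  #16 SA[16]=24  'dea'
  #17 SA[17]=21  'dfcdea'
  #18 SA[18]=18  'dfcdfcdea'
  #19 SA[19]=25  'ea'
  #20 SA[20]=11  'eafccfedfcdfcdea'
  #21 SA[21]=9  'eceafccfedfcdfcdea'
  #22 SA[22]=17  'edfcdfcdea'
  #23 SA[23]=13  'fccfedfcdfcdea'
  #24 SA[24]=22  'fcdea'
  #25 SA[25]=19  'fcdfcdea'
  #26 SA[26]=16  'fedfcdfcdea'

SA = [26, 0, 7, 1, 8, 12, 6, 5, 2, 14, 3, 23, 20, 10, 15, 4, 24, 21, 18, 25, 11, 9, 17, 13, 22, 19, 16]
rank  pair      lcp
   1  s[26:],s[0:]  1  'a'
   2  s[0:],s[7:]  2  'aa'
   3  s[7:],s[1:]  1  'a'
   4  s[1:],s[8:]  1  'a'
   5  s[8:],s[12:]  1  'a'
   6  s[12:],s[6:]  0  ''
   7  s[6:],s[5:]  1  'c'
   8  s[5:],s[2:]  2  'cc'
   9  s[2:],s[14:]  2  'cc'
  10  s[14:],s[3:]  1  'c'
  11  s[3:],s[23:]  2  'cd'
  12  s[23:],s[20:]  2  'cd'
  13  s[20:],s[10:]  1  'c'
  14  s[10:],s[15:]  1  'c'
  15  s[15:],s[4:]  0  ''
  16  s[4:],s[24:]  1  'd'
  17  s[24:],s[21:]  1  'd'
  18  s[21:],s[18:]  4  'dfcd'
  19  s[18:],s[25:]  0  ''
  20  s[25:],s[11:]  2  'ea'
  21  s[11:],s[9:]  1  'e'
  22  s[9:],s[17:]  1  'e'
  23  s[17:],s[13:]  0  ''
  24  s[13:],s[22:]  2  'fc'
  25  s[22:],s[19:]  3  'fcd'
  26  s[19:],s[16:]  1  'f'

n(n+1)/2 = 27·28/2 = 378
Σ LCP = 0 + 1 + 2 + 1 + 1 + 1 + 0 + 1 + 2 + 2 + 1 + 2 + 2 + 1 + 1 + 0 + 1 + 1 + 4 + 0 + 2 + 1 + 1 + 0 + 2 + 3 + 1 = 34
distinct = 378 − 34 = 344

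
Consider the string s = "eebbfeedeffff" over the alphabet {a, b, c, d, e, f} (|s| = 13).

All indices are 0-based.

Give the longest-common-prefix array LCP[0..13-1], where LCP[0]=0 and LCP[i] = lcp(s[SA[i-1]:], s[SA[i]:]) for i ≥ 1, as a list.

sorted suffixes:
  #0 SA[0]=2  'bbfeedeffff'
  #1 SA[1]=3  'bfeedeffff'
  #2 SA[2]=7  'deffff'
  #3 SA[3]=1  'ebbfeedeffff'
  #4 SA[4]=6  'edeffff'
  #5 SA[5]=0  'eebbfeedeffff'
  #6 SA[6]=5  'eedeffff'
  #7 SA[7]=8  'effff'
  #8 SA[8]=12  'f'
  #9 SA[9]=4  'feedeffff'
  #10 SA[10]=11  'ff'
  #11 SA[11]=10  'fff'
  #12 SA[12]=9  'ffff'

SA = [2, 3, 7, 1, 6, 0, 5, 8, 12, 4, 11, 10, 9]
rank  pair      lcp
   1  s[2:],s[3:]  1  'b'
   2  s[3:],s[7:]  0  ''
   3  s[7:],s[1:]  0  ''
   4  s[1:],s[6:]  1  'e'
   5  s[6:],s[0:]  1  'e'
   6  s[0:],s[5:]  2  'ee'
   7  s[5:],s[8:]  1  'e'
   8  s[8:],s[12:]  0  ''
   9  s[12:],s[4:]  1  'f'
  10  s[4:],s[11:]  1  'f'
  11  s[11:],s[10:]  2  'ff'
  12  s[10:],s[9:]  3  'fff'

[0, 1, 0, 0, 1, 1, 2, 1, 0, 1, 1, 2, 3]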